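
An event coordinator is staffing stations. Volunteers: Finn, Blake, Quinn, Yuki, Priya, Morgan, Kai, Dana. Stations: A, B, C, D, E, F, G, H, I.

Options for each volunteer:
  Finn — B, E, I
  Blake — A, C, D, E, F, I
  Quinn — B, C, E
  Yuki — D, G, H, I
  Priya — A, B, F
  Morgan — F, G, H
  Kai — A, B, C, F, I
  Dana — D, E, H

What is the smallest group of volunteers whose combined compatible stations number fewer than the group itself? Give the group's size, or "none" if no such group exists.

A matching saturating every volunteer exists, for instance Finn→I, Blake→A, Quinn→C, Yuki→D, Priya→F, Morgan→G, Kai→B, Dana→E.
By Hall's marriage theorem, this means |N(S)| ≥ |S| for every subset S, so no violating subset exists.

none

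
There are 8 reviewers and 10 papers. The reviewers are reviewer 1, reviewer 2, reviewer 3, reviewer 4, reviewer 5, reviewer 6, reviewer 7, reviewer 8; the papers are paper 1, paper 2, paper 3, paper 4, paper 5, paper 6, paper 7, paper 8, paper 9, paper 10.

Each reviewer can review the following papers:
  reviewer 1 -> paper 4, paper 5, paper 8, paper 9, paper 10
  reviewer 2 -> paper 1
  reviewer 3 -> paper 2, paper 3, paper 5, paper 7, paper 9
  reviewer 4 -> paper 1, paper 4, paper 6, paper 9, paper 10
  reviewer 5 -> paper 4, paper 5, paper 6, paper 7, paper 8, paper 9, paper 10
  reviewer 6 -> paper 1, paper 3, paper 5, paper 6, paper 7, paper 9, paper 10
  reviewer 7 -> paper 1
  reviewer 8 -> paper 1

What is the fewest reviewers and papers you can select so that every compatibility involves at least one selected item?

6

The 6 edges reviewer 1–paper 9, reviewer 2–paper 1, reviewer 3–paper 2, reviewer 4–paper 10, reviewer 5–paper 5, reviewer 6–paper 6 form a matching, so any vertex cover needs at least 6 vertices (one per matched edge).
Conversely {reviewer 1, reviewer 3, reviewer 4, reviewer 5, reviewer 6, paper 1} meets every edge and has exactly 6 vertices, so 6 is optimal.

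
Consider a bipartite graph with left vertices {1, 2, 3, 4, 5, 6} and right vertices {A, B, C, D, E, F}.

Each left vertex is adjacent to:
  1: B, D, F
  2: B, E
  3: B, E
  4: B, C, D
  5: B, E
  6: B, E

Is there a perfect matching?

No

The set {2, 3, 5, 6} has only 2 neighbours ({B, E}), so by Hall's theorem at most 4 of the 6 left vertices can be matched.
Hence no matching covers every left vertex.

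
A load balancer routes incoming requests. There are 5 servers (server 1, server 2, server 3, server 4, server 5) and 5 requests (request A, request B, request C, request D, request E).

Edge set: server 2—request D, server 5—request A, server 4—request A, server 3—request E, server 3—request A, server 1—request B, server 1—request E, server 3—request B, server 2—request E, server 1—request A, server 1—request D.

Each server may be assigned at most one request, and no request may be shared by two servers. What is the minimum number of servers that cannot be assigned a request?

1

A valid assignment of size 4: server 1–request D, server 2–request E, server 3–request B, server 4–request A.
The set {server 4, server 5} has only 1 neighbour ({request A}), so by Hall's theorem at most 4 of the 5 servers can be matched.
That matches 4 of the 5, leaving 1 unmatched; no matching can do better.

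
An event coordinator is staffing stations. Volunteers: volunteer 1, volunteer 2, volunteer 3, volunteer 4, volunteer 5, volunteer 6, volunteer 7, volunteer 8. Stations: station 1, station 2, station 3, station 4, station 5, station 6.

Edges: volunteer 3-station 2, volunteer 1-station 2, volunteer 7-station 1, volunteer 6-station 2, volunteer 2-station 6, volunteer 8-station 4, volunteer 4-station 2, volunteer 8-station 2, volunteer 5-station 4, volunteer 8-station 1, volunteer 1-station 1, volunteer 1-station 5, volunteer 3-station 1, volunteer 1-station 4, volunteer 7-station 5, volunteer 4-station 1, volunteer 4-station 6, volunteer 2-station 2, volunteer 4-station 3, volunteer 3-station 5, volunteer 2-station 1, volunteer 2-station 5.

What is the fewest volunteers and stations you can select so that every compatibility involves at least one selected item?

{volunteer 2, volunteer 4, station 1, station 2, station 4, station 5} is a vertex cover of size 6: every edge has an endpoint in this set.
No smaller cover exists because volunteer 1–station 1, volunteer 2–station 6, volunteer 3–station 5, volunteer 4–station 3, volunteer 5–station 4, volunteer 6–station 2 is a matching of size 6, and a cover must include an endpoint of each of these disjoint edges (König's theorem).

6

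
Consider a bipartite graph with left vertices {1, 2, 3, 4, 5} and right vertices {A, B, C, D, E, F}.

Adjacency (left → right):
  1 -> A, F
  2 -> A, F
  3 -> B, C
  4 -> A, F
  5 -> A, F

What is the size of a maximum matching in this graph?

A valid assignment of size 3: 1→A, 2→F, 3→B.
The set {1, 2, 4, 5} has only 2 neighbours ({A, F}), so by Hall's theorem at most 3 of the 5 left vertices can be matched.

3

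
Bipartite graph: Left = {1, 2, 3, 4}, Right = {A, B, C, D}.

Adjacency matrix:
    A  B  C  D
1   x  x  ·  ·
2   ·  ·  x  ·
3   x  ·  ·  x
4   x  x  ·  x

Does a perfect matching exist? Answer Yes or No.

Yes

For example, pair 1→A, 2→C, 3→D, 4→B.
All 4 left vertices are covered.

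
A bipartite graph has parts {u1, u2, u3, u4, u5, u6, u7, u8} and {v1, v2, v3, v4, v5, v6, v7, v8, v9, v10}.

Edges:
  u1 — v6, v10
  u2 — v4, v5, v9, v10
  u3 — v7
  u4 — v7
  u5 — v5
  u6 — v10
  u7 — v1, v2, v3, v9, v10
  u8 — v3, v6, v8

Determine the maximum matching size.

For example, pair u1→v6, u2→v4, u3→v7, u5→v5, u6→v10, u7→v2, u8→v3.
The set {u3, u4} has only 1 neighbour ({v7}), so by Hall's theorem at most 7 of the 8 left vertices can be matched.

7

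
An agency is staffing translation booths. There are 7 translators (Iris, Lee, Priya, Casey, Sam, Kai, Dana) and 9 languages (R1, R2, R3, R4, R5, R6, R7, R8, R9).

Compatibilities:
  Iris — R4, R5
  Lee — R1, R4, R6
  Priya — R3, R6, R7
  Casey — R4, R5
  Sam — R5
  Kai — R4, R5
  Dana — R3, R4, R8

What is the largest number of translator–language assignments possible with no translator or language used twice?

5

For example, pair Iris–R5, Lee–R6, Priya–R7, Casey–R4, Dana–R8.
The set {Iris, Casey, Sam, Kai} has only 2 neighbours ({R4, R5}), so by Hall's theorem at most 5 of the 7 translators can be matched.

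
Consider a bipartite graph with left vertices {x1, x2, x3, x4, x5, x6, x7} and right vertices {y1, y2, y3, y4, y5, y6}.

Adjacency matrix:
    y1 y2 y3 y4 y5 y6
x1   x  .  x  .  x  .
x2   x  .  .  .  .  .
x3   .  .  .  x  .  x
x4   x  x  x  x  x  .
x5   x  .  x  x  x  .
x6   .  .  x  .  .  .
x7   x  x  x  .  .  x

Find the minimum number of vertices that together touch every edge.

A maximum matching has 6 edges (e.g. x1–y5, x2–y1, x3–y6, x4–y2, x5–y4, x6–y3).
By König's theorem the minimum vertex cover has the same size. One such cover is {y1, y2, y3, y4, y5, y6}.

6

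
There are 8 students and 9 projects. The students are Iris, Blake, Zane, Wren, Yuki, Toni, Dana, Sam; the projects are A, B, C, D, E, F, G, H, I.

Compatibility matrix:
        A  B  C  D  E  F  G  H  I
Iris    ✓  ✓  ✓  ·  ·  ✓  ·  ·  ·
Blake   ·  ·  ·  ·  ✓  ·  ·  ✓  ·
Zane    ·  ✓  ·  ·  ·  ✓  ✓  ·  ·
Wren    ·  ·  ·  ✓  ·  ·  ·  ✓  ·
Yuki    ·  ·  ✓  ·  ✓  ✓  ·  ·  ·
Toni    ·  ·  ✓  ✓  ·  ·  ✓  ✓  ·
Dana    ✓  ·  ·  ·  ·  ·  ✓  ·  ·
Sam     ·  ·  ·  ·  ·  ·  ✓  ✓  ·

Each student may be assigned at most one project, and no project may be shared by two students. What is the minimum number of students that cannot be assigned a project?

For example, pair Iris-F, Blake-H, Zane-B, Wren-D, Yuki-E, Toni-C, Dana-A, Sam-G.
All 8 students are matched, so no larger matching exists.
That matches 8 of the 8, leaving 0 unmatched; no matching can do better.

0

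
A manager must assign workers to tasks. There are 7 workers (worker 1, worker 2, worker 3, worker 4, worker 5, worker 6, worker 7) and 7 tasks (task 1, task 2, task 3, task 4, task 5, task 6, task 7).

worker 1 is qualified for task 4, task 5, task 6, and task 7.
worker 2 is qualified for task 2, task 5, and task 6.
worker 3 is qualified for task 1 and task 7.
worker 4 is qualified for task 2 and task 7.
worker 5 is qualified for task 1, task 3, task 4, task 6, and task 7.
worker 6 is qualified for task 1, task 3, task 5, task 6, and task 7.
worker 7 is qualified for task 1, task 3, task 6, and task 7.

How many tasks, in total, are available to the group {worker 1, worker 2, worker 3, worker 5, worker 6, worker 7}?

7

The union of neighbours of {worker 1, worker 2, worker 3, worker 5, worker 6, worker 7} is {task 1, task 2, task 3, task 4, task 5, task 6, task 7}, which has 7 elements.
Since |N(S)| = 7 ≥ |S| = 6, Hall's condition holds for this subset.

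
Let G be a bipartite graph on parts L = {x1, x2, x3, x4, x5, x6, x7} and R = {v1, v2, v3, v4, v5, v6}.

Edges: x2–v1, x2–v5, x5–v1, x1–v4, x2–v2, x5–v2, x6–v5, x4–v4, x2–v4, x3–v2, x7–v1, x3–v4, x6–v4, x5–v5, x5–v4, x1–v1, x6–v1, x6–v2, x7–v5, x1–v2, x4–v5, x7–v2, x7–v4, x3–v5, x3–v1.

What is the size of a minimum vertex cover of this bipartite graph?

{v1, v2, v4, v5} is a vertex cover of size 4: every edge has an endpoint in this set.
No smaller cover exists because x1–v2, x2–v5, x3–v1, x4–v4 is a matching of size 4, and a cover must include an endpoint of each of these disjoint edges (König's theorem).

4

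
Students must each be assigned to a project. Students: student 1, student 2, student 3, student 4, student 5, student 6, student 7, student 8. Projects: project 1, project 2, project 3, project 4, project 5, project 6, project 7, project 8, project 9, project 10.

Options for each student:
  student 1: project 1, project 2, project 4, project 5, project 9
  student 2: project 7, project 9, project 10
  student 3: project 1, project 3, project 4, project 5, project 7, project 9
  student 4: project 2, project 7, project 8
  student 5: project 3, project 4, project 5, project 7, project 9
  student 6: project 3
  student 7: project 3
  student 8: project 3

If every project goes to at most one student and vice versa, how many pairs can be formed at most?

6

A valid assignment of size 6: student 1→project 2, student 2→project 10, student 3→project 9, student 4→project 8, student 5→project 7, student 6→project 3.
The set {student 6, student 7, student 8} has only 1 neighbour ({project 3}), so by Hall's theorem at most 6 of the 8 students can be matched.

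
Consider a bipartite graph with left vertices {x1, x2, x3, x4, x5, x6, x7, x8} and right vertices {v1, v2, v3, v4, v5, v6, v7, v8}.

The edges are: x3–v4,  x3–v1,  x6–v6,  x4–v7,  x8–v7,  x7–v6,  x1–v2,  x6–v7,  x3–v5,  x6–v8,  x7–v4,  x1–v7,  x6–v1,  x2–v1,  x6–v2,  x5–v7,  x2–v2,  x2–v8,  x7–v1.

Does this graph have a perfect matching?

The set {x4, x5, x8} has only 1 neighbour ({v7}), so by Hall's theorem at most 6 of the 8 left vertices can be matched.
Hence no matching covers every left vertex.

No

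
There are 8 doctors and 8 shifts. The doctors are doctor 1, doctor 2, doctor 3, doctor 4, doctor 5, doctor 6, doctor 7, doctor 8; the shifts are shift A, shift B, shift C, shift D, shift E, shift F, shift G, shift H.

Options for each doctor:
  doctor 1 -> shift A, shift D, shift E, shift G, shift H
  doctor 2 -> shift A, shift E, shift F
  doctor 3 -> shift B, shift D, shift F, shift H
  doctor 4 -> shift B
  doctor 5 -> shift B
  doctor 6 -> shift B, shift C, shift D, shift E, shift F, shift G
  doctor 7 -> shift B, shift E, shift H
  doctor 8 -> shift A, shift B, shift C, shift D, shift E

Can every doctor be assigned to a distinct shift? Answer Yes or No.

The set {doctor 4, doctor 5} has only 1 neighbour ({shift B}), so by Hall's theorem at most 7 of the 8 doctors can be matched.
Hence no matching covers every doctor.

No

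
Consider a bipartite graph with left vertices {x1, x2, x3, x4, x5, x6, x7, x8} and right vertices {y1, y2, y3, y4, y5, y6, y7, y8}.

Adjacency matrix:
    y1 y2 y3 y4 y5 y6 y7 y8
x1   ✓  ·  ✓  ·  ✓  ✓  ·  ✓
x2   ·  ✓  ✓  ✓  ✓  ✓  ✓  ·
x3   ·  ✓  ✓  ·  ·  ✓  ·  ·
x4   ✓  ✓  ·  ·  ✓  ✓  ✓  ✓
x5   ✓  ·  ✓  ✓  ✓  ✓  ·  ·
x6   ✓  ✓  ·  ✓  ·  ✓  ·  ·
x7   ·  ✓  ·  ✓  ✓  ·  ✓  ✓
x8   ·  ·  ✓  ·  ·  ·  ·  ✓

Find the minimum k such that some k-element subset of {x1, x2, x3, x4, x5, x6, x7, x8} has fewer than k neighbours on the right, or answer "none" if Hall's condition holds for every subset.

A matching saturating every left vertex exists, for instance x1→y8, x2→y5, x3→y2, x4→y7, x5→y6, x6→y1, x7→y4, x8→y3.
By Hall's marriage theorem, this means |N(S)| ≥ |S| for every subset S, so no violating subset exists.

none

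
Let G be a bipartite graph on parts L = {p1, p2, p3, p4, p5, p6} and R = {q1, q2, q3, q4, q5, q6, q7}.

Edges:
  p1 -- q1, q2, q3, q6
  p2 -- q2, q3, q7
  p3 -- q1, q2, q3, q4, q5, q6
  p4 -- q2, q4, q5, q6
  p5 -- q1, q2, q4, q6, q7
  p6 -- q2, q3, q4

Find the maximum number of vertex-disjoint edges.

6

One maximum matching: p1–q3, p2–q7, p3–q1, p4–q6, p5–q4, p6–q2.
All 6 left vertices are matched, so no larger matching exists.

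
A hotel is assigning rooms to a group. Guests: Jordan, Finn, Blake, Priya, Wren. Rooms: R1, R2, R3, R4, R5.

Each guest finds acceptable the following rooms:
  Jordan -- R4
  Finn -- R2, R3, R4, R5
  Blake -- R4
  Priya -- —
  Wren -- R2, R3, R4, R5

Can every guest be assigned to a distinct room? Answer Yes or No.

No

The set {Jordan, Blake, Priya} has only 1 neighbour ({R4}), so by Hall's theorem at most 3 of the 5 guests can be matched.
Hence no matching covers every guest.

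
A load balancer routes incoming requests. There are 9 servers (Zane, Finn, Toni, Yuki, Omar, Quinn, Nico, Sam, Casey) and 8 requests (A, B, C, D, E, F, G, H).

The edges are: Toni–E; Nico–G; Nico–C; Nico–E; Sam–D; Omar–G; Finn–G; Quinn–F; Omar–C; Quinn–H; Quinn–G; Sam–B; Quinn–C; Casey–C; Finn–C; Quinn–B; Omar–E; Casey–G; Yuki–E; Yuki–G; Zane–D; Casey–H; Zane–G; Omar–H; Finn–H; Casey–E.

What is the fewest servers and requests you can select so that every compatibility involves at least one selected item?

7

The 7 edges Zane–D, Finn–H, Toni–E, Yuki–G, Omar–C, Quinn–F, Sam–B form a matching, so any vertex cover needs at least 7 vertices (one per matched edge).
Conversely {Zane, Quinn, Sam, C, E, G, H} meets every edge and has exactly 7 vertices, so 7 is optimal.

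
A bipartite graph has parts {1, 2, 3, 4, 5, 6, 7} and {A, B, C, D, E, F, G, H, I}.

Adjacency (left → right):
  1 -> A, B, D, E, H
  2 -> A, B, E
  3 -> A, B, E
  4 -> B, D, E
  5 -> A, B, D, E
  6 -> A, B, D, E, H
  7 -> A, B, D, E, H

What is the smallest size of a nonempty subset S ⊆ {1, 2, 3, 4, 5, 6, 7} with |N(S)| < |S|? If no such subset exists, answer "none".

6

Take S = {1, 2, 3, 4, 5, 6}. Its neighbourhood is {A, B, D, E, H}, so |N(S)| = 5 < |S| = 6.
Every subset of size less than 6 has at least as many neighbours as members, so 6 is the minimum.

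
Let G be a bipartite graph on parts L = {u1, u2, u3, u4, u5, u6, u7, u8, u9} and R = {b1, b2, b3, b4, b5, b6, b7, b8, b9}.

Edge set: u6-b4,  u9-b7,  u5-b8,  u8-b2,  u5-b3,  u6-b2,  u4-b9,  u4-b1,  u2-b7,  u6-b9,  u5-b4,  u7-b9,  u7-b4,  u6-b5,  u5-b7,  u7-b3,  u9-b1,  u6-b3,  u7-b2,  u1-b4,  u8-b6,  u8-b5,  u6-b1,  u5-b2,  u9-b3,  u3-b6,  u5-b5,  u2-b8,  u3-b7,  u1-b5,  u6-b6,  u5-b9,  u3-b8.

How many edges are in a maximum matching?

9

For example, pair u1-b5, u2-b7, u3-b8, u4-b9, u5-b2, u6-b1, u7-b4, u8-b6, u9-b3.
This saturates every left vertex, so 9 is the maximum.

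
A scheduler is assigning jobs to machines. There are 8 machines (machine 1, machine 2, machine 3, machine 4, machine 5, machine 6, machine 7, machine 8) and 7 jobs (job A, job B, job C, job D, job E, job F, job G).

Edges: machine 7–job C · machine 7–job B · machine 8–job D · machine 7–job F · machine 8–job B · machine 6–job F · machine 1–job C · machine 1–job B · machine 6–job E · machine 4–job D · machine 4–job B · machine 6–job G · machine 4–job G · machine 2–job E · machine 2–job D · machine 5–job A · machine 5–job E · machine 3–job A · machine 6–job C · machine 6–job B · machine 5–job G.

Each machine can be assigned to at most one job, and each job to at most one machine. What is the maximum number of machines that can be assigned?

7

For example, pair machine 1→job C, machine 2→job E, machine 3→job A, machine 4→job D, machine 5→job G, machine 6→job B, machine 7→job F.
The set {machine 1, machine 2, machine 3, machine 4, machine 5, machine 6, machine 7, machine 8} has only 7 neighbours ({job A, job B, job C, job D, job E, job F, job G}), so by Hall's theorem at most 7 of the 8 machines can be matched.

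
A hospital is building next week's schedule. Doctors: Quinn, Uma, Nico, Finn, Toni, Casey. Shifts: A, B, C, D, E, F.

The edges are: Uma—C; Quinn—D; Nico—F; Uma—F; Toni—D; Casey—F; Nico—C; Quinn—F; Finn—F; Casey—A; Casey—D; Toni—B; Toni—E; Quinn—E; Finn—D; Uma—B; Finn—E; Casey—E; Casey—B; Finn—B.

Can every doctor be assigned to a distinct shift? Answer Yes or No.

Yes

A valid assignment of size 6: Quinn→D, Uma→F, Nico→C, Finn→E, Toni→B, Casey→A.
All 6 doctors are covered.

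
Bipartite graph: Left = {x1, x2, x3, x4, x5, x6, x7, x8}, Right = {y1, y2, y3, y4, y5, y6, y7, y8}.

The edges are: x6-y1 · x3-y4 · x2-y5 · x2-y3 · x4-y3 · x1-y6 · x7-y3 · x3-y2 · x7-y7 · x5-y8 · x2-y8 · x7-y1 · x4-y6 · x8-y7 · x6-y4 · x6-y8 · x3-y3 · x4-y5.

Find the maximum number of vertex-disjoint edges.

8

For example, pair x1-y6, x2-y3, x3-y2, x4-y5, x5-y8, x6-y4, x7-y1, x8-y7.
All 8 left vertices are matched, so no larger matching exists.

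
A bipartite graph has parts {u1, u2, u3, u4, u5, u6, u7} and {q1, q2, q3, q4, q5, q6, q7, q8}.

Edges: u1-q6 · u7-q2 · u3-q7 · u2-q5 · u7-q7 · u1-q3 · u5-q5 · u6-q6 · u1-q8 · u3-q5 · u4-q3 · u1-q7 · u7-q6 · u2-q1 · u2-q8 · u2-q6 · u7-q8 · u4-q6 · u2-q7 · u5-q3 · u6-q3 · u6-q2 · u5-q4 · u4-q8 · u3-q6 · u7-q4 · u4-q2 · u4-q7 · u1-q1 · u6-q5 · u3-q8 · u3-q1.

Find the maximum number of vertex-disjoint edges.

7

A valid assignment of size 7: u1→q3, u2→q8, u3→q1, u4→q7, u5→q4, u6→q2, u7→q6.
All 7 left vertices are matched, so no larger matching exists.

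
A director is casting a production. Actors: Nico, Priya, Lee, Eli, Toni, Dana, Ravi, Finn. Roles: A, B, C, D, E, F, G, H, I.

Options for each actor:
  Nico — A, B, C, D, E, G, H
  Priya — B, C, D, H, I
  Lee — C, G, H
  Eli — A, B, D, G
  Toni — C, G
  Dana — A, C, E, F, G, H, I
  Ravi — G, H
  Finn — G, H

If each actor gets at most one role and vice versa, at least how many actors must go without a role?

For example, pair Nico–E, Priya–B, Lee–H, Eli–D, Toni–C, Dana–A, Ravi–G.
The set {Lee, Toni, Ravi, Finn} has only 3 neighbours ({C, G, H}), so by Hall's theorem at most 7 of the 8 actors can be matched.
That matches 7 of the 8, leaving 1 unmatched; no matching can do better.

1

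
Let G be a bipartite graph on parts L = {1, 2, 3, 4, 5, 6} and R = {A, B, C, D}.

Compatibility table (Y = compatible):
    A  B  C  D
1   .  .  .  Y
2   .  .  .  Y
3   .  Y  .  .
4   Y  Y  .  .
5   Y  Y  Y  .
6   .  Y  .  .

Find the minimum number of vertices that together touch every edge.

4

{4, 5, B, D} is a vertex cover of size 4: every edge has an endpoint in this set.
No smaller cover exists because 1–D, 3–B, 4–A, 5–C is a matching of size 4, and a cover must include an endpoint of each of these disjoint edges (König's theorem).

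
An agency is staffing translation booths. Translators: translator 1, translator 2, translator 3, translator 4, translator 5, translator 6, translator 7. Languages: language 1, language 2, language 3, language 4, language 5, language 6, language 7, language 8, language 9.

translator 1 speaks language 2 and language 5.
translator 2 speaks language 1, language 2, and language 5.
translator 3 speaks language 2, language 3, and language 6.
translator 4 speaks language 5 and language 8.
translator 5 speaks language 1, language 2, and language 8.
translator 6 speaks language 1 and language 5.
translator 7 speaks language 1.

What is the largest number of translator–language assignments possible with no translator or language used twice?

One maximum matching: translator 1-language 2, translator 2-language 1, translator 3-language 6, translator 4-language 5, translator 5-language 8.
The set {translator 1, translator 2, translator 4, translator 5, translator 6, translator 7} has only 4 neighbours ({language 1, language 2, language 5, language 8}), so by Hall's theorem at most 5 of the 7 translators can be matched.

5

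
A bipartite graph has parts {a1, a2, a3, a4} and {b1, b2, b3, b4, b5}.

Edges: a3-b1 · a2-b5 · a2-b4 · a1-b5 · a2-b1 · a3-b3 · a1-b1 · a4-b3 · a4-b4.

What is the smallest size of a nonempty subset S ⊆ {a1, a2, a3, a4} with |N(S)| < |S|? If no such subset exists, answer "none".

A matching saturating every left vertex exists, for instance a1→b5, a2→b4, a3→b1, a4→b3.
By Hall's marriage theorem, this means |N(S)| ≥ |S| for every subset S, so no violating subset exists.

none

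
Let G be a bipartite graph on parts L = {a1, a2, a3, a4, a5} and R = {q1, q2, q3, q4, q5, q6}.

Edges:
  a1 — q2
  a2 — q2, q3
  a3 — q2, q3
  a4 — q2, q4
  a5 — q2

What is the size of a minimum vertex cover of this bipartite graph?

A maximum matching has 3 edges (e.g. a1–q2, a2–q3, a4–q4).
By König's theorem the minimum vertex cover has the same size. One such cover is {a4, q2, q3}.

3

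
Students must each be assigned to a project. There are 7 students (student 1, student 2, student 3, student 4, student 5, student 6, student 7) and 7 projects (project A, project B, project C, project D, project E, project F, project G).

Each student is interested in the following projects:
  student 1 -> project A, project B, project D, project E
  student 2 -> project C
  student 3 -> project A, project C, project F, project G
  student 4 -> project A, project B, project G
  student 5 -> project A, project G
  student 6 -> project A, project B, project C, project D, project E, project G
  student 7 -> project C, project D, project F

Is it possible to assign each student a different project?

For example, pair student 1→project D, student 2→project C, student 3→project A, student 4→project B, student 5→project G, student 6→project E, student 7→project F.
Every student is matched, so this is a perfect matching.

Yes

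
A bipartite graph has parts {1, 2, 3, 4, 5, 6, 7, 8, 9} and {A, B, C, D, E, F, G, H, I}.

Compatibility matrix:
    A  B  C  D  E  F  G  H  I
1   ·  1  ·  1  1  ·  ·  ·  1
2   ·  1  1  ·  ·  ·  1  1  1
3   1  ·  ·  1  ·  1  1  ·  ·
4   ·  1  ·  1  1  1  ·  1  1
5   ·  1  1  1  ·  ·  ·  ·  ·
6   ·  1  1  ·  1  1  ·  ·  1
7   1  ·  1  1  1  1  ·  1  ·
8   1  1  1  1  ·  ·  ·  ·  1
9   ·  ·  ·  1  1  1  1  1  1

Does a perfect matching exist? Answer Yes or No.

Yes

A valid assignment of size 9: 1-I, 2-H, 3-D, 4-E, 5-C, 6-F, 7-A, 8-B, 9-G.
Every left vertex is matched, so this is a perfect matching.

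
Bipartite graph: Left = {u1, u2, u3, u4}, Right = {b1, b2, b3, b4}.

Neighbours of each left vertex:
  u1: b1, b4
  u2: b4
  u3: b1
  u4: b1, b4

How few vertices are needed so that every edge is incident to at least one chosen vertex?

The 2 edges u1–b1, u2–b4 form a matching, so any vertex cover needs at least 2 vertices (one per matched edge).
Conversely {b1, b4} meets every edge and has exactly 2 vertices, so 2 is optimal.

2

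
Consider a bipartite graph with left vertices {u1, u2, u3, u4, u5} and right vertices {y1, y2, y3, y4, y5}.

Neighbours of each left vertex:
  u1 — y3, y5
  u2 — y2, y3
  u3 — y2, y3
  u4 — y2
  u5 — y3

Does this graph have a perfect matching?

The set {u2, u3, u4, u5} has only 2 neighbours ({y2, y3}), so by Hall's theorem at most 3 of the 5 left vertices can be matched.
Hence no matching covers every left vertex.

No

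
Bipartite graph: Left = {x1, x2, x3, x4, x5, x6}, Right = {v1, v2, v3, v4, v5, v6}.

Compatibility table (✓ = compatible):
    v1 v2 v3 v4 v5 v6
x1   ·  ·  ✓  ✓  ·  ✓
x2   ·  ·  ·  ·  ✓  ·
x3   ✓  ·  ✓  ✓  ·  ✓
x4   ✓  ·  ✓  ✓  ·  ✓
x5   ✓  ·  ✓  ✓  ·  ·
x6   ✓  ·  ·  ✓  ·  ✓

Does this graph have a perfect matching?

No

The set {x1, x3, x4, x5, x6} has only 4 neighbours ({v1, v3, v4, v6}), so by Hall's theorem at most 5 of the 6 left vertices can be matched.
Hence no matching covers every left vertex.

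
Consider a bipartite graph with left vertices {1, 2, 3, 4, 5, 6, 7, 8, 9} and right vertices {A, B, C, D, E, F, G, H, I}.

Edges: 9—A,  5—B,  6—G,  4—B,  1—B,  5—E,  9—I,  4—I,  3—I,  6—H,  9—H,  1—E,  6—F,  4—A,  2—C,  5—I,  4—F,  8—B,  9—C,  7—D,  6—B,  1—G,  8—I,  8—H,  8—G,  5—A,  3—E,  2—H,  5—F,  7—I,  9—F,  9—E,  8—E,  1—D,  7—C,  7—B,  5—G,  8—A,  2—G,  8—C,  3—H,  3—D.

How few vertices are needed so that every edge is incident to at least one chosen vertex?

9

{1, 2, 3, 4, 5, 6, 7, 8, 9} is a vertex cover of size 9: every edge has an endpoint in this set.
No smaller cover exists because 1–B, 2–H, 3–D, 4–I, 5–G, 6–F, 7–C, 8–E, 9–A is a matching of size 9, and a cover must include an endpoint of each of these disjoint edges (König's theorem).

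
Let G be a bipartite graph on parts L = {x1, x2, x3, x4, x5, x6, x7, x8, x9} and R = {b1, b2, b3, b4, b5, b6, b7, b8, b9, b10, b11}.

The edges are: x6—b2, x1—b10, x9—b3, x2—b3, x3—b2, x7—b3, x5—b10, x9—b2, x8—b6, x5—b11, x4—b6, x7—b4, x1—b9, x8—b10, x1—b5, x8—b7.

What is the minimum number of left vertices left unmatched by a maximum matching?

One maximum matching: x1-b5, x2-b3, x3-b2, x4-b6, x5-b11, x7-b4, x8-b7.
The set {x2, x3, x6, x9} has only 2 neighbours ({b2, b3}), so by Hall's theorem at most 7 of the 9 left vertices can be matched.
That matches 7 of the 9, leaving 2 unmatched; no matching can do better.

2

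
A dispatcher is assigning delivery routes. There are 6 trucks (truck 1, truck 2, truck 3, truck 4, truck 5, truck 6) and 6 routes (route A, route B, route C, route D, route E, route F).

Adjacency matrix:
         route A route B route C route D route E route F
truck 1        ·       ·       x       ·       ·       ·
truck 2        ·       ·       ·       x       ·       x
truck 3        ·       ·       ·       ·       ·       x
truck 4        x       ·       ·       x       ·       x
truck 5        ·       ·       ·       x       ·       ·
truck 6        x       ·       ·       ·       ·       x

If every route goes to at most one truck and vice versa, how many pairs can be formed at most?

4

A valid assignment of size 4: truck 1–route C, truck 2–route D, truck 3–route F, truck 4–route A.
The set {truck 2, truck 3, truck 4, truck 5, truck 6} has only 3 neighbours ({route A, route D, route F}), so by Hall's theorem at most 4 of the 6 trucks can be matched.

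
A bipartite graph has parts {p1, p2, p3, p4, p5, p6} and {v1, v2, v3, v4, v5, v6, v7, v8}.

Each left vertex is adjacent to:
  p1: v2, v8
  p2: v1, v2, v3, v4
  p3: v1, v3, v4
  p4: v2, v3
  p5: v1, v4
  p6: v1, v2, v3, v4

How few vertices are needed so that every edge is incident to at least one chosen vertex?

A maximum matching has 5 edges (e.g. p1–v8, p2–v2, p3–v4, p4–v3, p5–v1).
By König's theorem the minimum vertex cover has the same size. One such cover is {p1, v1, v2, v3, v4}.

5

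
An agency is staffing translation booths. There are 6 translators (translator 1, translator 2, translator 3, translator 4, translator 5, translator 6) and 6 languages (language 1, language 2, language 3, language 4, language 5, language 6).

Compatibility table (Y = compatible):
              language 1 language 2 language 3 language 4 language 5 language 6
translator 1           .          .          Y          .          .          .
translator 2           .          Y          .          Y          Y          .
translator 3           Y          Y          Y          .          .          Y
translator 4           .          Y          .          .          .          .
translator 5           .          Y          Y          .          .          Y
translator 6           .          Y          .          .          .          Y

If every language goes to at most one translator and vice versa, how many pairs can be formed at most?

5

A valid assignment of size 5: translator 1–language 3, translator 2–language 4, translator 3–language 1, translator 4–language 2, translator 5–language 6.
The set {translator 1, translator 4, translator 5, translator 6} has only 3 neighbours ({language 2, language 3, language 6}), so by Hall's theorem at most 5 of the 6 translators can be matched.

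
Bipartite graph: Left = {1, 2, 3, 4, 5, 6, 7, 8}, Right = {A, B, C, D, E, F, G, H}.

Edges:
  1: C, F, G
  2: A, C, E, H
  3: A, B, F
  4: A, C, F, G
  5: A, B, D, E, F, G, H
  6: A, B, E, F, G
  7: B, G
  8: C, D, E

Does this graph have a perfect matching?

Yes

For example, pair 1–G, 2–H, 3–F, 4–C, 5–D, 6–A, 7–B, 8–E.
Every left vertex is matched, so this is a perfect matching.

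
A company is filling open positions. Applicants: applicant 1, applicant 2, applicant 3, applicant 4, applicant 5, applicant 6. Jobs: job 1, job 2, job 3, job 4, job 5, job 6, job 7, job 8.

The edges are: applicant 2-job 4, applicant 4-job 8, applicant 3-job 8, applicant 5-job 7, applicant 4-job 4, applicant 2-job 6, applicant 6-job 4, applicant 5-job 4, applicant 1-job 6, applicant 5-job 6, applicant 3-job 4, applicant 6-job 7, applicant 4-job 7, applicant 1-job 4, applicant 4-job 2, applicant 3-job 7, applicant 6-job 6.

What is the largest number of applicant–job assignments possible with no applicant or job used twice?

A valid assignment of size 5: applicant 1–job 4, applicant 2–job 6, applicant 3–job 8, applicant 4–job 2, applicant 5–job 7.
The set {applicant 1, applicant 2, applicant 5, applicant 6} has only 3 neighbours ({job 4, job 6, job 7}), so by Hall's theorem at most 5 of the 6 applicants can be matched.

5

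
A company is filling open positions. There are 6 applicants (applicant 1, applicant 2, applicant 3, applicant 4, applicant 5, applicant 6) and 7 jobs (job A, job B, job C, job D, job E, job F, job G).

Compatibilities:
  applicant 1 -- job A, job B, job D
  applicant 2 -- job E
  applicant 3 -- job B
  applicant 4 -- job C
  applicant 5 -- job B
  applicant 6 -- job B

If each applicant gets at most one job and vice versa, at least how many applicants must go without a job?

2

A valid assignment of size 4: applicant 1-job A, applicant 2-job E, applicant 3-job B, applicant 4-job C.
The set {applicant 3, applicant 5, applicant 6} has only 1 neighbour ({job B}), so by Hall's theorem at most 4 of the 6 applicants can be matched.
That matches 4 of the 6, leaving 2 unmatched; no matching can do better.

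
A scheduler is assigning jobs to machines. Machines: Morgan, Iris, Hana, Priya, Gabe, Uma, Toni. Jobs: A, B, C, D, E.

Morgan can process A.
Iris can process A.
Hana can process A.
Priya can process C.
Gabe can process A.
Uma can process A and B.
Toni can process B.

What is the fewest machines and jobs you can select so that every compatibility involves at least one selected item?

The 3 edges Morgan–A, Priya–C, Uma–B form a matching, so any vertex cover needs at least 3 vertices (one per matched edge).
Conversely {Priya, A, B} meets every edge and has exactly 3 vertices, so 3 is optimal.

3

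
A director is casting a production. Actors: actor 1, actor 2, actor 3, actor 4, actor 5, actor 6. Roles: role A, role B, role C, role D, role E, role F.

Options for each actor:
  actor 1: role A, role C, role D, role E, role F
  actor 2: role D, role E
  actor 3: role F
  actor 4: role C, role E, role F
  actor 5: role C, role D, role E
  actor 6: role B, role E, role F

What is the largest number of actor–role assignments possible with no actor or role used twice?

A valid assignment of size 6: actor 1–role A, actor 2–role E, actor 3–role F, actor 4–role C, actor 5–role D, actor 6–role B.
This saturates every actor, so 6 is the maximum.

6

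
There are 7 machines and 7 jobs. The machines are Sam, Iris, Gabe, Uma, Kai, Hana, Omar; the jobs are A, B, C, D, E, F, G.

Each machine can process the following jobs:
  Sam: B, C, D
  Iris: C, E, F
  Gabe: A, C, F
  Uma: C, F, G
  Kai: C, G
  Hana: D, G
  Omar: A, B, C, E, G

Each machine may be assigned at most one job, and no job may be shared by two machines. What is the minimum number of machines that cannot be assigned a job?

0

One maximum matching: Sam-B, Iris-E, Gabe-A, Uma-F, Kai-C, Hana-D, Omar-G.
This saturates every machine, so 7 is the maximum.
That matches 7 of the 7, leaving 0 unmatched; no matching can do better.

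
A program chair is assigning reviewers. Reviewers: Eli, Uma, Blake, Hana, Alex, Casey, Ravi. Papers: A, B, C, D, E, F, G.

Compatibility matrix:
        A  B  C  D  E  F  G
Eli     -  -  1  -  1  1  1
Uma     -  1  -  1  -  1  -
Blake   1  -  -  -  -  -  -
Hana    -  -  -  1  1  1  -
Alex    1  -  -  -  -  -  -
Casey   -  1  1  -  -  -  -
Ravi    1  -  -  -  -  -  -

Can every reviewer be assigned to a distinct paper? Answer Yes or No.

The set {Blake, Alex, Ravi} has only 1 neighbour ({A}), so by Hall's theorem at most 5 of the 7 reviewers can be matched.
Hence no matching covers every reviewer.

No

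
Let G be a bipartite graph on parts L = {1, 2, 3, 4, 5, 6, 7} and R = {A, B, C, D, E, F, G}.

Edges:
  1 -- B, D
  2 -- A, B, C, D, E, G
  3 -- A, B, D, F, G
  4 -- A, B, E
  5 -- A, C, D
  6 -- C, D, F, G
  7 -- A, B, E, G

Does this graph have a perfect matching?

Yes

A valid assignment of size 7: 1-D, 2-A, 3-G, 4-E, 5-C, 6-F, 7-B.
Every left vertex is matched, so this is a perfect matching.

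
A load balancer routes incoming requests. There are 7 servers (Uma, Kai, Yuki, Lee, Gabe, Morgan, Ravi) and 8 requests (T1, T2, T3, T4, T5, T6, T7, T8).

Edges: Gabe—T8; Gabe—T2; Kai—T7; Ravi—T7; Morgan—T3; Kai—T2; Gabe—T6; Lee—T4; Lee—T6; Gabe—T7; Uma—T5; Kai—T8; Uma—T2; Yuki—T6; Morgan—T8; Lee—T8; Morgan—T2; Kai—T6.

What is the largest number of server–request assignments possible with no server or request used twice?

7

For example, pair Uma-T5, Kai-T2, Yuki-T6, Lee-T4, Gabe-T8, Morgan-T3, Ravi-T7.
All 7 servers are matched, so no larger matching exists.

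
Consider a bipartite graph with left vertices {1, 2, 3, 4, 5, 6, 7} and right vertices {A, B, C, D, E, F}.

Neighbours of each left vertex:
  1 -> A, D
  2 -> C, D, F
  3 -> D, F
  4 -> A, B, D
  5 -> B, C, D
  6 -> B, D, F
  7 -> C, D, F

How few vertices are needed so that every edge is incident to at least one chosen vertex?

A maximum matching has 5 edges (e.g. 1–A, 2–C, 3–F, 4–D, 5–B).
By König's theorem the minimum vertex cover has the same size. One such cover is {A, B, C, D, F}.

5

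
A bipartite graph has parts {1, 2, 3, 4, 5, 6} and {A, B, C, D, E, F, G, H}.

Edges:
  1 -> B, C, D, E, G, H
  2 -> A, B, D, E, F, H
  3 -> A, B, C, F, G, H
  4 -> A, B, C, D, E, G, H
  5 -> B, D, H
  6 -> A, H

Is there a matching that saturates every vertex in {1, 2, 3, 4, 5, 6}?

A valid assignment of size 6: 1–G, 2–E, 3–B, 4–A, 5–D, 6–H.
Every left vertex is matched, so this matching saturates all of them.

Yes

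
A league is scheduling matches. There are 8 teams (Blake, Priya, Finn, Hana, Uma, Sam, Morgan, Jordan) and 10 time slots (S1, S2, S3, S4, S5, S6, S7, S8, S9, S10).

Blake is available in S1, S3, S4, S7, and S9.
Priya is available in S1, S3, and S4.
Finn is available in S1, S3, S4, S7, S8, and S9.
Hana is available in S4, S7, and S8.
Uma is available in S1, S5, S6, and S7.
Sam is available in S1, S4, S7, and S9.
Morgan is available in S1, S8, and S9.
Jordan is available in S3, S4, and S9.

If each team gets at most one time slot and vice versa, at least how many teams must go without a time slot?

1

One maximum matching: Blake-S3, Priya-S1, Finn-S9, Hana-S4, Uma-S6, Sam-S7, Morgan-S8.
The set {Blake, Priya, Finn, Hana, Sam, Morgan, Jordan} has only 6 neighbours ({S1, S3, S4, S7, S8, S9}), so by Hall's theorem at most 7 of the 8 teams can be matched.
That matches 7 of the 8, leaving 1 unmatched; no matching can do better.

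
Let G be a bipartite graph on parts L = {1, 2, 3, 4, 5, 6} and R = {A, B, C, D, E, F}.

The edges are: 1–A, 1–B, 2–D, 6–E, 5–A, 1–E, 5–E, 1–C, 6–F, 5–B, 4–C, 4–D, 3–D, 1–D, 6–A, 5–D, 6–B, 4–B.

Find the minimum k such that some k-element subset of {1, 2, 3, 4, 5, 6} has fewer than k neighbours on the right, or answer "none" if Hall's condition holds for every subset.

Take S = {2, 3}. Its neighbourhood is {D}, so |N(S)| = 1 < |S| = 2.
No single vertex violates Hall's condition since each has at least one neighbour, so 2 is the minimum.

2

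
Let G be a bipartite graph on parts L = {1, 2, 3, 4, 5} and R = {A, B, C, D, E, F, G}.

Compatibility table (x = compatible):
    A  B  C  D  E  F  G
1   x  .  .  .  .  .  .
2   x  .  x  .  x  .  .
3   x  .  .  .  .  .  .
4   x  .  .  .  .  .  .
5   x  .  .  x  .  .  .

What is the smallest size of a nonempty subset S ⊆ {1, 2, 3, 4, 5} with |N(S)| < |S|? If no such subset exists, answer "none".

Take S = {1, 3}. Its neighbourhood is {A}, so |N(S)| = 1 < |S| = 2.
No single vertex violates Hall's condition since each has at least one neighbour, so 2 is the minimum.

2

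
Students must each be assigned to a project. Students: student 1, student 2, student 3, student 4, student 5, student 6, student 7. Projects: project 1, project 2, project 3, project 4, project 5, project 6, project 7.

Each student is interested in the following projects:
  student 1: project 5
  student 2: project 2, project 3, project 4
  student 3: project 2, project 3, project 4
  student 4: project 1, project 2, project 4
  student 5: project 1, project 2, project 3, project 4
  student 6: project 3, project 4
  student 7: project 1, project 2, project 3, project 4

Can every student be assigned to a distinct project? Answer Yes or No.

No

The set {student 2, student 3, student 4, student 5, student 6, student 7} has only 4 neighbours ({project 1, project 2, project 3, project 4}), so by Hall's theorem at most 5 of the 7 students can be matched.
Hence no matching covers every student.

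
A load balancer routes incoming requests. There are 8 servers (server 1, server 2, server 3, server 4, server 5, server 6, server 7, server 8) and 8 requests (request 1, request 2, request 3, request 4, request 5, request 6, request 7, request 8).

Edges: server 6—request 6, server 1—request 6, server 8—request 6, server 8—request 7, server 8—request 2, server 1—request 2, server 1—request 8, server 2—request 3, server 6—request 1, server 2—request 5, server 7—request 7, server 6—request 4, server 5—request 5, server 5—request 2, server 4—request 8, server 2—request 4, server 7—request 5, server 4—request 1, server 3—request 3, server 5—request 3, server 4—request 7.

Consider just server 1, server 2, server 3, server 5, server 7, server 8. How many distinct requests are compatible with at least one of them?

The union of neighbours of {server 1, server 2, server 3, server 5, server 7, server 8} is {request 2, request 3, request 4, request 5, request 6, request 7, request 8}, which has 7 elements.
Since |N(S)| = 7 ≥ |S| = 6, Hall's condition holds for this subset.

7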